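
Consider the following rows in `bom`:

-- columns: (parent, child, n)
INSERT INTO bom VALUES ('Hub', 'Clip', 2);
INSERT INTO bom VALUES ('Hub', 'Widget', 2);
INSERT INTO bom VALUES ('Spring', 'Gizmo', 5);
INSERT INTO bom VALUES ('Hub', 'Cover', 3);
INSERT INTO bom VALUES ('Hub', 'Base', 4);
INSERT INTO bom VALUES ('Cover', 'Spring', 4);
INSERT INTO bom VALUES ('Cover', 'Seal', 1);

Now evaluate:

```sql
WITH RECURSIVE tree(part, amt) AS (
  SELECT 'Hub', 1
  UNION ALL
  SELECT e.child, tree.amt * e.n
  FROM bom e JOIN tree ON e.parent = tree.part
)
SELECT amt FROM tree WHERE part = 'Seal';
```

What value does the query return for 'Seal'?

3

Base: (Hub, amt=1).
Iteration 1: components of {Hub} -> Base = 1*4 = 4, Clip = 1*2 = 2, Cover = 1*3 = 3, Widget = 1*2 = 2.
Iteration 2: components of {Base,Clip,Cover,Widget} -> Seal = 3*1 = 3, Spring = 3*4 = 12.
Iteration 3: components of {Seal,Spring} -> Gizmo = 12*5 = 60.
Iteration 4: no further components; recursion stops.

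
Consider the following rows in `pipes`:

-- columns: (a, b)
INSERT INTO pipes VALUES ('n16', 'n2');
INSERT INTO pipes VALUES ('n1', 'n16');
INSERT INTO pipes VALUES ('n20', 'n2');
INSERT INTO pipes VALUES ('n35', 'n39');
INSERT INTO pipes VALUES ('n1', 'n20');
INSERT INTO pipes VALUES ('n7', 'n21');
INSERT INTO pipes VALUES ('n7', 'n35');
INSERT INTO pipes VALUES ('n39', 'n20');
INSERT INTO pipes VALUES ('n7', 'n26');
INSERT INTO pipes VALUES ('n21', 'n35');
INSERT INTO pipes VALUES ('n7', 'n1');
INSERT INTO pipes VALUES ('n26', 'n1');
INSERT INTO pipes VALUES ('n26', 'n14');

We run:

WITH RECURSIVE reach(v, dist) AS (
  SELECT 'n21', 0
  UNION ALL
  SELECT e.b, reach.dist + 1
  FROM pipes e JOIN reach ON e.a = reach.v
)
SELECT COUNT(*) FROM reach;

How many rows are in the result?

5

Base: (n21, dist=0).
Iteration 1: edges from {n21} -> (n35, dist=1).
Iteration 2: edges from {n35} -> (n39, dist=2).
Iteration 3: edges from {n39} -> (n20, dist=3).
Iteration 4: edges from {n20} -> (n2, dist=4).
Iteration 5: no outgoing edges from {n2}; recursion stops.
Total rows emitted: 5.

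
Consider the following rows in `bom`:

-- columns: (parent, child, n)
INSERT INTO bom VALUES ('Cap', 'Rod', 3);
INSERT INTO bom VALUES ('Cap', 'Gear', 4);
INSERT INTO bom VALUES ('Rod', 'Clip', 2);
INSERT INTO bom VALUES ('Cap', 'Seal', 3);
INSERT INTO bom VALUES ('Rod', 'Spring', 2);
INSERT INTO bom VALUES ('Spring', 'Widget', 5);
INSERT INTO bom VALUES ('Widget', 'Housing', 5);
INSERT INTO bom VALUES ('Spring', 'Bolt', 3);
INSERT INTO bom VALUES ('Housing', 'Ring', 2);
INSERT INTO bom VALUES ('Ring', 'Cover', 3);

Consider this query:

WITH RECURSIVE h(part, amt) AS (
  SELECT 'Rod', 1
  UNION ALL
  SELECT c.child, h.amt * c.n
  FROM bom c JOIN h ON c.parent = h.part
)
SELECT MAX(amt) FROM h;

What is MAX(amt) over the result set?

Base: (Rod, amt=1).
Iteration 1: components of {Rod} -> Clip = 1*2 = 2, Spring = 1*2 = 2.
Iteration 2: components of {Clip,Spring} -> Bolt = 2*3 = 6, Widget = 2*5 = 10.
Iteration 3: components of {Bolt,Widget} -> Housing = 10*5 = 50.
Iteration 4: components of {Housing} -> Ring = 50*2 = 100.
Iteration 5: components of {Ring} -> Cover = 100*3 = 300.
Iteration 6: no further components; recursion stops.
amt values: 1, 2, 2, 10, 6, 50, 100, 300; the maximum is 300.

300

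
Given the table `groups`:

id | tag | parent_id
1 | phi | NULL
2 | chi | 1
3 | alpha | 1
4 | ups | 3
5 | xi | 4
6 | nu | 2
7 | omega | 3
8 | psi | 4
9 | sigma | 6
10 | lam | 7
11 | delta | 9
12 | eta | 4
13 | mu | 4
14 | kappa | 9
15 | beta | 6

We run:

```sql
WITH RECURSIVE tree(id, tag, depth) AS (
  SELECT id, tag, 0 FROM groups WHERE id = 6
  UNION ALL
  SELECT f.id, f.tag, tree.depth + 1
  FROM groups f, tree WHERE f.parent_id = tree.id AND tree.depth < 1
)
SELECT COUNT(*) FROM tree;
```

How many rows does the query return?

3

Base: id=6 (nu) at depth 0.
Iteration 1: rows with parent_id in {6} -> sigma (id 9, depth 1), beta (id 15, depth 1).
Iteration 2: depth < 1 fails for all current rows; recursion stops.
Total rows emitted: 3.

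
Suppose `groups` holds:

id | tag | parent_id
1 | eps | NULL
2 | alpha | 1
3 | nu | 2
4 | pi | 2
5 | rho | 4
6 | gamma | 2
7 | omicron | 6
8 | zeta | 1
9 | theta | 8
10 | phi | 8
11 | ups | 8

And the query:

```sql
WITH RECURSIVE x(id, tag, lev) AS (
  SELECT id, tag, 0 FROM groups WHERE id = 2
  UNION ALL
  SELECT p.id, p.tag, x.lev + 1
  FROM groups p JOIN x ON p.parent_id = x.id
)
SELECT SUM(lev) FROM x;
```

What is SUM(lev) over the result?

7

Base: id=2 (alpha) at lev 0.
Iteration 1: rows with parent_id in {2} -> nu (id 3, lev 1), pi (id 4, lev 1), gamma (id 6, lev 1).
Iteration 2: rows with parent_id in {3,4,6} -> rho (id 5, lev 2), omicron (id 7, lev 2).
Iteration 3: no rows with parent_id in {5,7}; recursion stops.
SUM(lev) = 0 + 1 + 1 + 1 + 2 + 2 = 7.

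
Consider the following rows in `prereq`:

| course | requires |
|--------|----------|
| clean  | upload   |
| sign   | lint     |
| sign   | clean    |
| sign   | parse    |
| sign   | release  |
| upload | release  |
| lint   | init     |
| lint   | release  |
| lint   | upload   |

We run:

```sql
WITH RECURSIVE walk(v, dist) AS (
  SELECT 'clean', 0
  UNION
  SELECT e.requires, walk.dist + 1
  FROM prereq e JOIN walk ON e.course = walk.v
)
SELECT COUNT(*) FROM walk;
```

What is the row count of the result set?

3

Base: (clean, dist=0).
Iteration 1: edges from {clean} -> (upload, dist=1).
Iteration 2: edges from {upload} -> (release, dist=2).
Iteration 3: no outgoing edges from {release}; recursion stops.
Total rows emitted: 3.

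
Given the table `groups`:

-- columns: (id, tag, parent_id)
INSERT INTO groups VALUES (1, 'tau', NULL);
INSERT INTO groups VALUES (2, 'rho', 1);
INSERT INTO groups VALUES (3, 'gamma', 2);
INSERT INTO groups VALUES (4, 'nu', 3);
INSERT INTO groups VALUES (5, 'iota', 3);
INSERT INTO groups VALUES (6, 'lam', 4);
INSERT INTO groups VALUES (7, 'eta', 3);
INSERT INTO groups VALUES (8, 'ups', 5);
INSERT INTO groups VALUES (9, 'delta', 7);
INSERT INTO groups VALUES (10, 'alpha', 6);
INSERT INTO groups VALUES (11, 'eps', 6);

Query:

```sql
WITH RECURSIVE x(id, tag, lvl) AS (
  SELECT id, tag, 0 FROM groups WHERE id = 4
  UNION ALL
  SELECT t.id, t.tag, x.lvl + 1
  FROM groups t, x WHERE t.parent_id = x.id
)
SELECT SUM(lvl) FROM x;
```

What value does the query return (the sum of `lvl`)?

5

Base: id=4 (nu) at lvl 0.
Iteration 1: rows with parent_id in {4} -> lam (id 6, lvl 1).
Iteration 2: rows with parent_id in {6} -> alpha (id 10, lvl 2), eps (id 11, lvl 2).
Iteration 3: no rows with parent_id in {10,11}; recursion stops.
SUM(lvl) = 0 + 1 + 2 + 2 = 5.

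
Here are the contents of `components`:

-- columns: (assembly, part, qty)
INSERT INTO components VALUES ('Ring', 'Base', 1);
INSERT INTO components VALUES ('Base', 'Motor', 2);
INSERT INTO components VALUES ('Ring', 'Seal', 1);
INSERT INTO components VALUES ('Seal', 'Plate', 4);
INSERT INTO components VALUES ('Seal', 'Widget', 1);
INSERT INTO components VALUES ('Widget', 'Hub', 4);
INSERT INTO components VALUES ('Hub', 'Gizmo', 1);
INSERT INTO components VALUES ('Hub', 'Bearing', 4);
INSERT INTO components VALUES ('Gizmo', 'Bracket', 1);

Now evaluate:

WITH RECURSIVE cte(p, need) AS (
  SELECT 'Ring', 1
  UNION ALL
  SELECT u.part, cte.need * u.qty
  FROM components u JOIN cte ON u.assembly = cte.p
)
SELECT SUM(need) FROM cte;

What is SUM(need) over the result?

Base: (Ring, need=1).
Iteration 1: components of {Ring} -> Base = 1*1 = 1, Seal = 1*1 = 1.
Iteration 2: components of {Base,Seal} -> Motor = 1*2 = 2, Plate = 1*4 = 4, Widget = 1*1 = 1.
Iteration 3: components of {Motor,Plate,Widget} -> Hub = 1*4 = 4.
Iteration 4: components of {Hub} -> Bearing = 4*4 = 16, Gizmo = 4*1 = 4.
Iteration 5: components of {Bearing,Gizmo} -> Bracket = 4*1 = 4.
Iteration 6: no further components; recursion stops.
SUM(need) = 1 + 1 + 1 + 2 + 4 + 1 + 4 + 4 + 16 + 4 = 38.

38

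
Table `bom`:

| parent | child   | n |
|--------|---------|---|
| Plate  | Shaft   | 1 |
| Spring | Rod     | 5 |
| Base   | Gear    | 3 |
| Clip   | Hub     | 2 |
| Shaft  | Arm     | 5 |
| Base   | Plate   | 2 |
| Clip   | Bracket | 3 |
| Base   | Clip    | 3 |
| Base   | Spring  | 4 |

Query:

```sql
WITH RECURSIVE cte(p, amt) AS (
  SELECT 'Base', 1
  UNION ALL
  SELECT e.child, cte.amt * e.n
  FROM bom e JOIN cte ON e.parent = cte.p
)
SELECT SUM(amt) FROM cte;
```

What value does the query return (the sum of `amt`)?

60

Base: (Base, amt=1).
Iteration 1: components of {Base} -> Clip = 1*3 = 3, Gear = 1*3 = 3, Plate = 1*2 = 2, Spring = 1*4 = 4.
Iteration 2: components of {Clip,Gear,Plate,Spring} -> Bracket = 3*3 = 9, Hub = 3*2 = 6, Rod = 4*5 = 20, Shaft = 2*1 = 2.
Iteration 3: components of {Bracket,Hub,Rod,Shaft} -> Arm = 2*5 = 10.
Iteration 4: no further components; recursion stops.
SUM(amt) = 1 + 3 + 3 + 4 + 2 + 9 + 6 + 20 + 2 + 10 = 60.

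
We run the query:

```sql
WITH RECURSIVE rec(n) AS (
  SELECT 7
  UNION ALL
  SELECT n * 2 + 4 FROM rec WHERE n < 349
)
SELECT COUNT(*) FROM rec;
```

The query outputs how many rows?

Base: n=7.
Iteration 1: 7 < 349 holds -> n = 7 * 2 + 4 = 18.
Iteration 2: 18 < 349 holds -> n = 18 * 2 + 4 = 40.
Iteration 3: 40 < 349 holds -> n = 40 * 2 + 4 = 84.
Iteration 4: 84 < 349 holds -> n = 84 * 2 + 4 = 172.
Iteration 5: 172 < 349 holds -> n = 172 * 2 + 4 = 348.
Iteration 6: 348 < 349 holds -> n = 348 * 2 + 4 = 700.
Iteration 7: 700 < 349 fails; recursion stops.
Total rows emitted: 7.

7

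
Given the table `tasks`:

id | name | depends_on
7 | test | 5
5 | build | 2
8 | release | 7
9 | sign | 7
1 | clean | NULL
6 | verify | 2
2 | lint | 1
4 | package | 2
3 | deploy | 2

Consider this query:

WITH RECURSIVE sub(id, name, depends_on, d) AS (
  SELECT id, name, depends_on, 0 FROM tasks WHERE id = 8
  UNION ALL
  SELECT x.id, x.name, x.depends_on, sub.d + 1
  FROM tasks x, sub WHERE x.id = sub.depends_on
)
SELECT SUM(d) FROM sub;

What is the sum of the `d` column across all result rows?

Base: id=8 (release), depends_on=7, d 0.
Iteration 1: join on id=7 -> test (id 7, depends_on=5, d 1).
Iteration 2: join on id=5 -> build (id 5, depends_on=2, d 2).
Iteration 3: join on id=2 -> lint (id 2, depends_on=1, d 3).
Iteration 4: join on id=1 -> clean (id 1, depends_on=NULL, d 4).
Iteration 5: depends_on is NULL; no match; recursion stops.
SUM(d) = 0 + 1 + 2 + 3 + 4 = 10.

10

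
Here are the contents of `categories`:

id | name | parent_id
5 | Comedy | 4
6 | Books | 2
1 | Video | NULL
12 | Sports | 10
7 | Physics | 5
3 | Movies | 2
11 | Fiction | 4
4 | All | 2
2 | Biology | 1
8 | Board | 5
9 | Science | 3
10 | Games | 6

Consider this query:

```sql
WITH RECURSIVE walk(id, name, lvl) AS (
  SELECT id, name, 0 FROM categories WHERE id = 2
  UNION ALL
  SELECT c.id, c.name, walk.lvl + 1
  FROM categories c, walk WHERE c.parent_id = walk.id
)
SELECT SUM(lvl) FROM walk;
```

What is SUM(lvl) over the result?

20

Base: id=2 (Biology) at lvl 0.
Iteration 1: rows with parent_id in {2} -> Movies (id 3, lvl 1), All (id 4, lvl 1), Books (id 6, lvl 1).
Iteration 2: rows with parent_id in {3,4,6} -> Comedy (id 5, lvl 2), Science (id 9, lvl 2), Games (id 10, lvl 2), Fiction (id 11, lvl 2).
Iteration 3: rows with parent_id in {5,9,10,11} -> Physics (id 7, lvl 3), Board (id 8, lvl 3), Sports (id 12, lvl 3).
Iteration 4: no rows with parent_id in {7,8,12}; recursion stops.
SUM(lvl) = 0 + 1 + 1 + 1 + 2 + 2 + 2 + 2 + 3 + 3 + 3 = 20.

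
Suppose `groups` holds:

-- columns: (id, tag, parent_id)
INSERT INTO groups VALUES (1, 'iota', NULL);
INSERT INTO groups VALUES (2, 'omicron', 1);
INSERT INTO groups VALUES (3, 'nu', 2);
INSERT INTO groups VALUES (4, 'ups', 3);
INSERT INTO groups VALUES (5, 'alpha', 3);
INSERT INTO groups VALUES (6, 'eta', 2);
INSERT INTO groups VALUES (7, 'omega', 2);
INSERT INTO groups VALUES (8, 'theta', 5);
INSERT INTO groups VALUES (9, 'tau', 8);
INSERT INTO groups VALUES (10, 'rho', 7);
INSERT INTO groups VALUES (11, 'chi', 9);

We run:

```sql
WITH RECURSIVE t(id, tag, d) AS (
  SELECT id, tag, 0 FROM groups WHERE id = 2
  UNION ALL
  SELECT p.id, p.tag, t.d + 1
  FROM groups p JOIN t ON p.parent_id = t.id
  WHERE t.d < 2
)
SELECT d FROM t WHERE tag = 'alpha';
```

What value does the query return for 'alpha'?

2

Base: id=2 (omicron) at d 0.
Iteration 1: rows with parent_id in {2} -> nu (id 3, d 1), eta (id 6, d 1), omega (id 7, d 1).
Iteration 2: rows with parent_id in {3,6,7} -> ups (id 4, d 2), alpha (id 5, d 2), rho (id 10, d 2).
Iteration 3: d < 2 fails for all current rows; recursion stops.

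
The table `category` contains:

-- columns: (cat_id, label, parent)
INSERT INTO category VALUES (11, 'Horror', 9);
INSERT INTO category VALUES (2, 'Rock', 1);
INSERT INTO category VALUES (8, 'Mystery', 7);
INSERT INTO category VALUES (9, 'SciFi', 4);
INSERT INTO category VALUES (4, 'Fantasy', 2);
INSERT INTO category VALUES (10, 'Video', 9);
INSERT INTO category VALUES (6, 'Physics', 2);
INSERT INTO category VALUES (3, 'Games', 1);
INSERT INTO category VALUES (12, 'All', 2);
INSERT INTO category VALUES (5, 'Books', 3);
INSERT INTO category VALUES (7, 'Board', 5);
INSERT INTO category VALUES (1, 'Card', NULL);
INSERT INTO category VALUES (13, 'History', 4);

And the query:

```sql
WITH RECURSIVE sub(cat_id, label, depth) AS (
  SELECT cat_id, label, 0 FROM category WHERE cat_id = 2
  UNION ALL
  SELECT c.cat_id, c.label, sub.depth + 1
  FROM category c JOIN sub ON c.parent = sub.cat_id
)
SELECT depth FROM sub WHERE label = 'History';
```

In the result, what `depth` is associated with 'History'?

Base: cat_id=2 (Rock) at depth 0.
Iteration 1: rows with parent in {2} -> Fantasy (id 4, depth 1), Physics (id 6, depth 1), All (id 12, depth 1).
Iteration 2: rows with parent in {4,6,12} -> SciFi (id 9, depth 2), History (id 13, depth 2).
Iteration 3: rows with parent in {9,13} -> Video (id 10, depth 3), Horror (id 11, depth 3).
Iteration 4: no rows with parent in {10,11}; recursion stops.

2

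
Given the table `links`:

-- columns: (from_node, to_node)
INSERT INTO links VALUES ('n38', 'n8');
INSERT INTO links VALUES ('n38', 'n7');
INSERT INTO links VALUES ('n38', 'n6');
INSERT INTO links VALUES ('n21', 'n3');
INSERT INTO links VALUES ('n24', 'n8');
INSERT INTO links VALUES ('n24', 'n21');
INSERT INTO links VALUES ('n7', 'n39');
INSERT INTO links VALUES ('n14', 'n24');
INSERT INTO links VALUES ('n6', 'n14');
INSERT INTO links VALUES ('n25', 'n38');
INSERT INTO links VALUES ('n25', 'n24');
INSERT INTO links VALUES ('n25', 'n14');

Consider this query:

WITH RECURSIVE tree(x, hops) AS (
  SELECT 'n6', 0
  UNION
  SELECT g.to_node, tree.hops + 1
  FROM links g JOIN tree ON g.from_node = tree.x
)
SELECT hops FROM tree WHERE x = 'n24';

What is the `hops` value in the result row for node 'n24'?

Base: (n6, hops=0).
Iteration 1: edges from {n6} -> (n14, hops=1).
Iteration 2: edges from {n14} -> (n24, hops=2).
Iteration 3: edges from {n24} -> (n21, hops=3), (n8, hops=3).
Iteration 4: edges from {n21,n8} -> (n3, hops=4).
Iteration 5: no outgoing edges from {n3}; recursion stops.

2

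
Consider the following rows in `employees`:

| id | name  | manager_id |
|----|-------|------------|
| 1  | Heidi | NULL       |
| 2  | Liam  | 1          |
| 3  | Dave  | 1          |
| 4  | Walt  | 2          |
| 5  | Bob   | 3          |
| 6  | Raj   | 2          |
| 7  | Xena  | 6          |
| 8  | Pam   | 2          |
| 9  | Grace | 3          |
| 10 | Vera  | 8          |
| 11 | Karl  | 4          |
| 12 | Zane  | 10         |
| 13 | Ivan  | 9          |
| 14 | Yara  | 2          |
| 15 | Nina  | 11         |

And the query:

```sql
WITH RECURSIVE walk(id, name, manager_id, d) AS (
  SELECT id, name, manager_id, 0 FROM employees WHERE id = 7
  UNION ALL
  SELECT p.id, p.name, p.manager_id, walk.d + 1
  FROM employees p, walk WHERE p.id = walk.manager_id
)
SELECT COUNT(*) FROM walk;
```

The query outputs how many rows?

4

Base: id=7 (Xena), manager_id=6, d 0.
Iteration 1: join on id=6 -> Raj (id 6, manager_id=2, d 1).
Iteration 2: join on id=2 -> Liam (id 2, manager_id=1, d 2).
Iteration 3: join on id=1 -> Heidi (id 1, manager_id=NULL, d 3).
Iteration 4: manager_id is NULL; no match; recursion stops.
Total rows emitted: 4.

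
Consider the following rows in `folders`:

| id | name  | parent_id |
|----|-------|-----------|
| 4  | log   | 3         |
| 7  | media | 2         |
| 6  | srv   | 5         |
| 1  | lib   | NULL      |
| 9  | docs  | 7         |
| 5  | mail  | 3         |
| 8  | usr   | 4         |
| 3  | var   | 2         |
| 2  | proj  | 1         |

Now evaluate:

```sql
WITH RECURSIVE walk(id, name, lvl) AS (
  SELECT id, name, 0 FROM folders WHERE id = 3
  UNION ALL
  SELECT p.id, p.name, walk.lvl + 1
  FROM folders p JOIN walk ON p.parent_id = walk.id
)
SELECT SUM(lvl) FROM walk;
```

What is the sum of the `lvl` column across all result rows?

6

Base: id=3 (var) at lvl 0.
Iteration 1: rows with parent_id in {3} -> log (id 4, lvl 1), mail (id 5, lvl 1).
Iteration 2: rows with parent_id in {4,5} -> srv (id 6, lvl 2), usr (id 8, lvl 2).
Iteration 3: no rows with parent_id in {6,8}; recursion stops.
SUM(lvl) = 0 + 1 + 1 + 2 + 2 = 6.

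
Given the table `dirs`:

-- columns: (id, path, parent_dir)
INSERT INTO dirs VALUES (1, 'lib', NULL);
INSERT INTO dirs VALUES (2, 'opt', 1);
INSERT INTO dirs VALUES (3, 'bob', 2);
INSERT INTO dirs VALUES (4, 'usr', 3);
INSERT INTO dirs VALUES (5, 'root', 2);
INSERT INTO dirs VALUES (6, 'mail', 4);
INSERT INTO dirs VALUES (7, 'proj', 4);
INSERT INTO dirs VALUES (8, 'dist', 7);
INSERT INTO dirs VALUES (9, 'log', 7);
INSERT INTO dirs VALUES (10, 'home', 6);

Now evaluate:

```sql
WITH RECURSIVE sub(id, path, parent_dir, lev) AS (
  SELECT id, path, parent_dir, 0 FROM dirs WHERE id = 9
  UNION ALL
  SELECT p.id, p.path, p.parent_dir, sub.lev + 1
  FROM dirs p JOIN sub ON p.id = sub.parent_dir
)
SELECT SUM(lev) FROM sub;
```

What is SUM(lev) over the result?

15

Base: id=9 (log), parent_dir=7, lev 0.
Iteration 1: join on id=7 -> proj (id 7, parent_dir=4, lev 1).
Iteration 2: join on id=4 -> usr (id 4, parent_dir=3, lev 2).
Iteration 3: join on id=3 -> bob (id 3, parent_dir=2, lev 3).
Iteration 4: join on id=2 -> opt (id 2, parent_dir=1, lev 4).
Iteration 5: join on id=1 -> lib (id 1, parent_dir=NULL, lev 5).
Iteration 6: parent_dir is NULL; no match; recursion stops.
SUM(lev) = 0 + 1 + 2 + 3 + 4 + 5 = 15.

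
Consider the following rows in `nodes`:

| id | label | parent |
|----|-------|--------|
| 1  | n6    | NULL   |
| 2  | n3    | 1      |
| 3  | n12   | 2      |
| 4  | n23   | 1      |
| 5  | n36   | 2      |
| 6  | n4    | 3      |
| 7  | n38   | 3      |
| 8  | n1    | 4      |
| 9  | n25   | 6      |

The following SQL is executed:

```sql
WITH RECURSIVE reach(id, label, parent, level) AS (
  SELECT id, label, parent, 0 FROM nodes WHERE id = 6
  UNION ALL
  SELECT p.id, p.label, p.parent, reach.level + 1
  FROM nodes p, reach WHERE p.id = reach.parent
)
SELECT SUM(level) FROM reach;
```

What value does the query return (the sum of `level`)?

Base: id=6 (n4), parent=3, level 0.
Iteration 1: join on id=3 -> n12 (id 3, parent=2, level 1).
Iteration 2: join on id=2 -> n3 (id 2, parent=1, level 2).
Iteration 3: join on id=1 -> n6 (id 1, parent=NULL, level 3).
Iteration 4: parent is NULL; no match; recursion stops.
SUM(level) = 0 + 1 + 2 + 3 = 6.

6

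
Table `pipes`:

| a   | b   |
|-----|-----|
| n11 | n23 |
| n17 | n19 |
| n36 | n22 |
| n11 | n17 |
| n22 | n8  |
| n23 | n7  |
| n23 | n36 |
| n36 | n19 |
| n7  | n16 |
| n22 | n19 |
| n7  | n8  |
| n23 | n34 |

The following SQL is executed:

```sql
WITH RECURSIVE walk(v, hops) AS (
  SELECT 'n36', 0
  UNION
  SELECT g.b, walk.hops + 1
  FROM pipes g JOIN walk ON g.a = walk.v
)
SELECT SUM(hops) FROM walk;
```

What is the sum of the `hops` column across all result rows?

6

Base: (n36, hops=0).
Iteration 1: edges from {n36} -> (n19, hops=1), (n22, hops=1).
Iteration 2: edges from {n19,n22} -> (n19, hops=2), (n8, hops=2).
Iteration 3: no outgoing edges from {n19,n8}; recursion stops.
SUM(hops) = 0 + 1 + 1 + 2 + 2 = 6.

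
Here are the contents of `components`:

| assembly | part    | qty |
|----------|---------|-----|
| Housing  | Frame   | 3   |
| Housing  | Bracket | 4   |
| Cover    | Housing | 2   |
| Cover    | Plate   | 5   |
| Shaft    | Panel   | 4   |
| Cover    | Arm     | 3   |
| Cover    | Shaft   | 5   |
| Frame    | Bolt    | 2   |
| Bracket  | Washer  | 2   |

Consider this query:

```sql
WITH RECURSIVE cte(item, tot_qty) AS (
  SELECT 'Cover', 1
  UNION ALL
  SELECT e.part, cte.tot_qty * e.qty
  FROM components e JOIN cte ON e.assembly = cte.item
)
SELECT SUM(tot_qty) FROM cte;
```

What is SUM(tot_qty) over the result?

Base: (Cover, tot_qty=1).
Iteration 1: components of {Cover} -> Arm = 1*3 = 3, Housing = 1*2 = 2, Plate = 1*5 = 5, Shaft = 1*5 = 5.
Iteration 2: components of {Arm,Housing,Plate,Shaft} -> Bracket = 2*4 = 8, Frame = 2*3 = 6, Panel = 5*4 = 20.
Iteration 3: components of {Bracket,Frame,Panel} -> Bolt = 6*2 = 12, Washer = 8*2 = 16.
Iteration 4: no further components; recursion stops.
SUM(tot_qty) = 1 + 2 + 5 + 5 + 3 + 8 + 6 + 20 + 16 + 12 = 78.

78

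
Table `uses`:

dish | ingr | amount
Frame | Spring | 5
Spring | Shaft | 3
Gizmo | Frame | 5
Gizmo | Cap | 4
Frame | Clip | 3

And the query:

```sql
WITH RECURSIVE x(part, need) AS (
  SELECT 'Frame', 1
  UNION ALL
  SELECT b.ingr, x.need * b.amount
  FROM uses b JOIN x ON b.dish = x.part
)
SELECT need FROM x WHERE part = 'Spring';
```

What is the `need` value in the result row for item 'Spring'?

5

Base: (Frame, need=1).
Iteration 1: components of {Frame} -> Clip = 1*3 = 3, Spring = 1*5 = 5.
Iteration 2: components of {Clip,Spring} -> Shaft = 5*3 = 15.
Iteration 3: no further components; recursion stops.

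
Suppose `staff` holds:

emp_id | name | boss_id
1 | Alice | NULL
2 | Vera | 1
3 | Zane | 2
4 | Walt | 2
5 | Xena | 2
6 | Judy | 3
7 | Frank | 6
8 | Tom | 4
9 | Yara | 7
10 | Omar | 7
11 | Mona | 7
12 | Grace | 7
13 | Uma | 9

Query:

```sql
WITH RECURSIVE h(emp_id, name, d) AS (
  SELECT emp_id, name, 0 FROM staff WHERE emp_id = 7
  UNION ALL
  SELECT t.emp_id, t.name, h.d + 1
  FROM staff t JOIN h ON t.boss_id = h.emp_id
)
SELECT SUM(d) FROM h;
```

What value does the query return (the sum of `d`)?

6

Base: emp_id=7 (Frank) at d 0.
Iteration 1: rows with boss_id in {7} -> Yara (id 9, d 1), Omar (id 10, d 1), Mona (id 11, d 1), Grace (id 12, d 1).
Iteration 2: rows with boss_id in {9,10,11,12} -> Uma (id 13, d 2).
Iteration 3: no rows with boss_id in {13}; recursion stops.
SUM(d) = 0 + 1 + 1 + 1 + 1 + 2 = 6.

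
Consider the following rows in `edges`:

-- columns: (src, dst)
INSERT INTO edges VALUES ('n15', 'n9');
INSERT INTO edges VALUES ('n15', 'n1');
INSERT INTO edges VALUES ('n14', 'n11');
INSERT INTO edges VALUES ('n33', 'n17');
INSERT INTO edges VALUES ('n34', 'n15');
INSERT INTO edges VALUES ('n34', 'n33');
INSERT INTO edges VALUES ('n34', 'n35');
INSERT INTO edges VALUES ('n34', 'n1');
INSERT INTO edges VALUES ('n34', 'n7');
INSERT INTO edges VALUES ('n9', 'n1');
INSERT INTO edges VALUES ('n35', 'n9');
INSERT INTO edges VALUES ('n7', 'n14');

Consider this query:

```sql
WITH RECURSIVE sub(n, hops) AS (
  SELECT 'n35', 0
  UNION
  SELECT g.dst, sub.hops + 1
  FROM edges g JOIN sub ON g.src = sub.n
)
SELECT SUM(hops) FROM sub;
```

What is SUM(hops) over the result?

3

Base: (n35, hops=0).
Iteration 1: edges from {n35} -> (n9, hops=1).
Iteration 2: edges from {n9} -> (n1, hops=2).
Iteration 3: no outgoing edges from {n1}; recursion stops.
SUM(hops) = 0 + 1 + 2 = 3.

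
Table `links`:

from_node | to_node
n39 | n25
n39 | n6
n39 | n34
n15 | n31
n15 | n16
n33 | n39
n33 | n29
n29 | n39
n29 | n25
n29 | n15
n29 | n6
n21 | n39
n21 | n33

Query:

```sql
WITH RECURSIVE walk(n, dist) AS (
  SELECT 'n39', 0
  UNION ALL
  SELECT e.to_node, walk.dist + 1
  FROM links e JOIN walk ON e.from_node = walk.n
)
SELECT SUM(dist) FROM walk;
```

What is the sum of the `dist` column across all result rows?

3

Base: (n39, dist=0).
Iteration 1: edges from {n39} -> (n25, dist=1), (n34, dist=1), (n6, dist=1).
Iteration 2: no outgoing edges from {n25,n34,n6}; recursion stops.
SUM(dist) = 0 + 1 + 1 + 1 = 3.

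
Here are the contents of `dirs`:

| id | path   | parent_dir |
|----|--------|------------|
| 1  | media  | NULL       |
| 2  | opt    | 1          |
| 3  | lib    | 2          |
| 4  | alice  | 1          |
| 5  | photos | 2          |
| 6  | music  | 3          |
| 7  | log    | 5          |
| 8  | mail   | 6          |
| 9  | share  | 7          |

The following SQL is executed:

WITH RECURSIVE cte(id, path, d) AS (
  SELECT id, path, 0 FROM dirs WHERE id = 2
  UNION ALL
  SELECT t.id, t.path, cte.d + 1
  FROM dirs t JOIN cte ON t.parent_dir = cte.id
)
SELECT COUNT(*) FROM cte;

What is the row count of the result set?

Base: id=2 (opt) at d 0.
Iteration 1: rows with parent_dir in {2} -> lib (id 3, d 1), photos (id 5, d 1).
Iteration 2: rows with parent_dir in {3,5} -> music (id 6, d 2), log (id 7, d 2).
Iteration 3: rows with parent_dir in {6,7} -> mail (id 8, d 3), share (id 9, d 3).
Iteration 4: no rows with parent_dir in {8,9}; recursion stops.
Total rows emitted: 7.

7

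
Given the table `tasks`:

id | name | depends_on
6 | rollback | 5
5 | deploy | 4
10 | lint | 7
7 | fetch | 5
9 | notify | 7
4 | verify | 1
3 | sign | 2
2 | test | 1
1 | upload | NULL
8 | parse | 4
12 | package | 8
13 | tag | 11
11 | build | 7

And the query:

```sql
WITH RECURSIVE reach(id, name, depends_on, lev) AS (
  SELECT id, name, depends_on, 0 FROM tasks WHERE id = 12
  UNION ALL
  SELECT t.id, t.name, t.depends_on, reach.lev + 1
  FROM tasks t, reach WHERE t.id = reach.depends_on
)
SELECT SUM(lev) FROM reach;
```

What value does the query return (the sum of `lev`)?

Base: id=12 (package), depends_on=8, lev 0.
Iteration 1: join on id=8 -> parse (id 8, depends_on=4, lev 1).
Iteration 2: join on id=4 -> verify (id 4, depends_on=1, lev 2).
Iteration 3: join on id=1 -> upload (id 1, depends_on=NULL, lev 3).
Iteration 4: depends_on is NULL; no match; recursion stops.
SUM(lev) = 0 + 1 + 2 + 3 = 6.

6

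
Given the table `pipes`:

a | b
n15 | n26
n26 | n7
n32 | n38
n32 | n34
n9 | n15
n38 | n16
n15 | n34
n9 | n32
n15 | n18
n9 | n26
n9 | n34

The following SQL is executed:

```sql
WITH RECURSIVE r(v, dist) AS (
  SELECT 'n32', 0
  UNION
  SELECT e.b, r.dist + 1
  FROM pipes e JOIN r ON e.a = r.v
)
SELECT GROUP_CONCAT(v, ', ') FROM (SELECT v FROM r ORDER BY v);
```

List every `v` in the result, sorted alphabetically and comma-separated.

Base: (n32, dist=0).
Iteration 1: edges from {n32} -> (n34, dist=1), (n38, dist=1).
Iteration 2: edges from {n34,n38} -> (n16, dist=2).
Iteration 3: no outgoing edges from {n16}; recursion stops.

n16, n32, n34, n38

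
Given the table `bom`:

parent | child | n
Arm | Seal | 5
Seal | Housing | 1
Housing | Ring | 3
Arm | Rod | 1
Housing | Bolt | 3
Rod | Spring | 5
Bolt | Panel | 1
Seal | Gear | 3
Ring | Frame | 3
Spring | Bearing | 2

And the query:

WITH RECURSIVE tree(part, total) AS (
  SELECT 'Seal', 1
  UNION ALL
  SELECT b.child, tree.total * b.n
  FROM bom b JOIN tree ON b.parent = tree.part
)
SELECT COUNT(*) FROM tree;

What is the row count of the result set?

Base: (Seal, total=1).
Iteration 1: components of {Seal} -> Gear = 1*3 = 3, Housing = 1*1 = 1.
Iteration 2: components of {Gear,Housing} -> Bolt = 1*3 = 3, Ring = 1*3 = 3.
Iteration 3: components of {Bolt,Ring} -> Frame = 3*3 = 9, Panel = 3*1 = 3.
Iteration 4: no further components; recursion stops.
Total rows emitted: 7.

7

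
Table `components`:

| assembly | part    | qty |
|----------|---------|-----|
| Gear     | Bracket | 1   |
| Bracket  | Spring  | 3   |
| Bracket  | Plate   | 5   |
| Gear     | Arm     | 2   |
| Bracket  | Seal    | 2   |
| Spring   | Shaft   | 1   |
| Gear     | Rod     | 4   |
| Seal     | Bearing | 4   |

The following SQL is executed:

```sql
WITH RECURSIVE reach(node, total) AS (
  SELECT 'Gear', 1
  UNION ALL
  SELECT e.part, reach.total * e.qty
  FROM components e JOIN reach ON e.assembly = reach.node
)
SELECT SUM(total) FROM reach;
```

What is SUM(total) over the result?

Base: (Gear, total=1).
Iteration 1: components of {Gear} -> Arm = 1*2 = 2, Bracket = 1*1 = 1, Rod = 1*4 = 4.
Iteration 2: components of {Arm,Bracket,Rod} -> Plate = 1*5 = 5, Seal = 1*2 = 2, Spring = 1*3 = 3.
Iteration 3: components of {Plate,Seal,Spring} -> Bearing = 2*4 = 8, Shaft = 3*1 = 3.
Iteration 4: no further components; recursion stops.
SUM(total) = 1 + 1 + 2 + 4 + 3 + 5 + 2 + 3 + 8 = 29.

29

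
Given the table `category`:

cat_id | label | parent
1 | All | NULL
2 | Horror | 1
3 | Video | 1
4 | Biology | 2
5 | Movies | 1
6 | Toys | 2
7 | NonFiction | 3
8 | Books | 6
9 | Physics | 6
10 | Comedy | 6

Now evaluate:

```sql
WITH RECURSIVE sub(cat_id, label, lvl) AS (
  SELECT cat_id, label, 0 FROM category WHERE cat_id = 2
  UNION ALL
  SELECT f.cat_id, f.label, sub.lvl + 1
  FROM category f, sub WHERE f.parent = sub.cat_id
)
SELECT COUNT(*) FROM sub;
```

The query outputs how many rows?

Base: cat_id=2 (Horror) at lvl 0.
Iteration 1: rows with parent in {2} -> Biology (id 4, lvl 1), Toys (id 6, lvl 1).
Iteration 2: rows with parent in {4,6} -> Books (id 8, lvl 2), Physics (id 9, lvl 2), Comedy (id 10, lvl 2).
Iteration 3: no rows with parent in {8,9,10}; recursion stops.
Total rows emitted: 6.

6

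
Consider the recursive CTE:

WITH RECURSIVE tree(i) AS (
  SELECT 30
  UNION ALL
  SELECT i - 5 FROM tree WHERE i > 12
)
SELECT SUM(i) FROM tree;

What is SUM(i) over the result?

100

Base: i=30.
Iteration 1: 30 > 12 holds -> i = 30 - 5 = 25.
Iteration 2: 25 > 12 holds -> i = 25 - 5 = 20.
Iteration 3: 20 > 12 holds -> i = 20 - 5 = 15.
Iteration 4: 15 > 12 holds -> i = 15 - 5 = 10.
Iteration 5: 10 > 12 fails; recursion stops.
SUM(i) = 30 + 25 + 20 + 15 + 10 = 100.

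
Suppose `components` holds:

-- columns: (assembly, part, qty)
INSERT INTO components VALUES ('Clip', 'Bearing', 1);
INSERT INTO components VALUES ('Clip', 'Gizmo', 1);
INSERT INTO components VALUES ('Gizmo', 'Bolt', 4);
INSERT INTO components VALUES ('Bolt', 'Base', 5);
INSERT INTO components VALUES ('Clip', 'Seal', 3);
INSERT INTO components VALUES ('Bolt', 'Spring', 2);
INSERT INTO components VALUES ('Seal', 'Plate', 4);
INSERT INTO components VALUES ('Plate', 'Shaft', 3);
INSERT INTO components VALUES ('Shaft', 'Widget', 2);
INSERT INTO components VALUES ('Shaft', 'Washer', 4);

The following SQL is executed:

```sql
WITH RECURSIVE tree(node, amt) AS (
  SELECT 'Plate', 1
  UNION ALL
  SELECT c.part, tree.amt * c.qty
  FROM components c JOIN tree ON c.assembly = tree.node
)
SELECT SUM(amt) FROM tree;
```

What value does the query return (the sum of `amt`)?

22

Base: (Plate, amt=1).
Iteration 1: components of {Plate} -> Shaft = 1*3 = 3.
Iteration 2: components of {Shaft} -> Washer = 3*4 = 12, Widget = 3*2 = 6.
Iteration 3: no further components; recursion stops.
SUM(amt) = 1 + 3 + 6 + 12 = 22.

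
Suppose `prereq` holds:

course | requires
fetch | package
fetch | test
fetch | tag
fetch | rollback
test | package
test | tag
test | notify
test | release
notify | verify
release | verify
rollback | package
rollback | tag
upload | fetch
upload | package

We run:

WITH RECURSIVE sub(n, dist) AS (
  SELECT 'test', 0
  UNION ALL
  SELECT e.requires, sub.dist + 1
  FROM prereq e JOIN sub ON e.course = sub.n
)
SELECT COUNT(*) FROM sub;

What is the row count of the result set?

7

Base: (test, dist=0).
Iteration 1: edges from {test} -> (notify, dist=1), (package, dist=1), (release, dist=1), (tag, dist=1).
Iteration 2: edges from {notify,package,release,tag} -> (verify, dist=2) x2. [UNION ALL keeps all 2 new rows, including repeats]
Iteration 3: no outgoing edges from {verify}; recursion stops.
Total rows emitted: 7.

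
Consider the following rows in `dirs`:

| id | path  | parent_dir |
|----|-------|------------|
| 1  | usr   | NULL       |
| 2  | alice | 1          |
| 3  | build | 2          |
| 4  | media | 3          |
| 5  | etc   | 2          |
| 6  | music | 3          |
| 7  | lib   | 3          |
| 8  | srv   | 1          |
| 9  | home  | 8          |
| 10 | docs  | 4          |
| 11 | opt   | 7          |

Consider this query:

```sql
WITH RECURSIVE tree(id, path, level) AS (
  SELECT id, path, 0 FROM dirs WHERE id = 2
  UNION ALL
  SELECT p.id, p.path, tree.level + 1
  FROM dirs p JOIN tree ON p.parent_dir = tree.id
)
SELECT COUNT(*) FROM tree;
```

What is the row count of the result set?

8

Base: id=2 (alice) at level 0.
Iteration 1: rows with parent_dir in {2} -> build (id 3, level 1), etc (id 5, level 1).
Iteration 2: rows with parent_dir in {3,5} -> media (id 4, level 2), music (id 6, level 2), lib (id 7, level 2).
Iteration 3: rows with parent_dir in {4,6,7} -> docs (id 10, level 3), opt (id 11, level 3).
Iteration 4: no rows with parent_dir in {10,11}; recursion stops.
Total rows emitted: 8.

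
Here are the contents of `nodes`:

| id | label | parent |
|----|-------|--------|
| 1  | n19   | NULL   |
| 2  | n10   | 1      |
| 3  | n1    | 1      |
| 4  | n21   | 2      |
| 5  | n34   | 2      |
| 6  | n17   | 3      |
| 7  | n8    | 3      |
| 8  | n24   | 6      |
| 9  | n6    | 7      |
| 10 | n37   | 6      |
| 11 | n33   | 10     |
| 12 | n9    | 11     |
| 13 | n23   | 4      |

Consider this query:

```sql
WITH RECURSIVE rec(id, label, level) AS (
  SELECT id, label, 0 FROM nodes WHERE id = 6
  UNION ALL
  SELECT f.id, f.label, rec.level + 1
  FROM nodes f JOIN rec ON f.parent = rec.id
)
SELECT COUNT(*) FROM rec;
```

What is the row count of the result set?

Base: id=6 (n17) at level 0.
Iteration 1: rows with parent in {6} -> n24 (id 8, level 1), n37 (id 10, level 1).
Iteration 2: rows with parent in {8,10} -> n33 (id 11, level 2).
Iteration 3: rows with parent in {11} -> n9 (id 12, level 3).
Iteration 4: no rows with parent in {12}; recursion stops.
Total rows emitted: 5.

5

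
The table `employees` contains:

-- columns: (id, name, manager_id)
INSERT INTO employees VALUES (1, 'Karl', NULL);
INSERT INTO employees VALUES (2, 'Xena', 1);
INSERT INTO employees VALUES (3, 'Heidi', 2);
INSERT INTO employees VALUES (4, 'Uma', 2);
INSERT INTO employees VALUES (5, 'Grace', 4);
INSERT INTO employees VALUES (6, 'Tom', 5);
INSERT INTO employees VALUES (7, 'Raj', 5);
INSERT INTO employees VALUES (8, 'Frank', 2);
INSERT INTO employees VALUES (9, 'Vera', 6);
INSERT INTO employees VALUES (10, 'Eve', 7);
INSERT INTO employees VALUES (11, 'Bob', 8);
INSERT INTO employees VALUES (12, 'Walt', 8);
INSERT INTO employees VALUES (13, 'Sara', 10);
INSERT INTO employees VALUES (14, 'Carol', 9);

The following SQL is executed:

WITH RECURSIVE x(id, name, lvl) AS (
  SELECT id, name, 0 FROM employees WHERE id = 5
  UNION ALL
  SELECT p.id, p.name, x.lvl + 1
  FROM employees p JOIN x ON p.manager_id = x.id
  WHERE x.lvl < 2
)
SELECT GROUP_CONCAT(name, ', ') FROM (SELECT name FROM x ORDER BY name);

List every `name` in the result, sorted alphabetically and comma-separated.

Base: id=5 (Grace) at lvl 0.
Iteration 1: rows with manager_id in {5} -> Tom (id 6, lvl 1), Raj (id 7, lvl 1).
Iteration 2: rows with manager_id in {6,7} -> Vera (id 9, lvl 2), Eve (id 10, lvl 2).
Iteration 3: lvl < 2 fails for all current rows; recursion stops.

Eve, Grace, Raj, Tom, Vera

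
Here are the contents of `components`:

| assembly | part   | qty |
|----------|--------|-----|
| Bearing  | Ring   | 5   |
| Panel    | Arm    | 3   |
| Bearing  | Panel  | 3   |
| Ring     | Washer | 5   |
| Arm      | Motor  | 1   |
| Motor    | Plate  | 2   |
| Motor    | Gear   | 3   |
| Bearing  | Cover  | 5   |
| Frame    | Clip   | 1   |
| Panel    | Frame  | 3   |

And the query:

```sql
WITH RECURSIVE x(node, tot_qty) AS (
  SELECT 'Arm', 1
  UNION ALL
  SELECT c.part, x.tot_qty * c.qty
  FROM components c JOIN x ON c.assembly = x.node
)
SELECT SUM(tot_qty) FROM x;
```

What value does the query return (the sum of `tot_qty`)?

Base: (Arm, tot_qty=1).
Iteration 1: components of {Arm} -> Motor = 1*1 = 1.
Iteration 2: components of {Motor} -> Gear = 1*3 = 3, Plate = 1*2 = 2.
Iteration 3: no further components; recursion stops.
SUM(tot_qty) = 1 + 1 + 3 + 2 = 7.

7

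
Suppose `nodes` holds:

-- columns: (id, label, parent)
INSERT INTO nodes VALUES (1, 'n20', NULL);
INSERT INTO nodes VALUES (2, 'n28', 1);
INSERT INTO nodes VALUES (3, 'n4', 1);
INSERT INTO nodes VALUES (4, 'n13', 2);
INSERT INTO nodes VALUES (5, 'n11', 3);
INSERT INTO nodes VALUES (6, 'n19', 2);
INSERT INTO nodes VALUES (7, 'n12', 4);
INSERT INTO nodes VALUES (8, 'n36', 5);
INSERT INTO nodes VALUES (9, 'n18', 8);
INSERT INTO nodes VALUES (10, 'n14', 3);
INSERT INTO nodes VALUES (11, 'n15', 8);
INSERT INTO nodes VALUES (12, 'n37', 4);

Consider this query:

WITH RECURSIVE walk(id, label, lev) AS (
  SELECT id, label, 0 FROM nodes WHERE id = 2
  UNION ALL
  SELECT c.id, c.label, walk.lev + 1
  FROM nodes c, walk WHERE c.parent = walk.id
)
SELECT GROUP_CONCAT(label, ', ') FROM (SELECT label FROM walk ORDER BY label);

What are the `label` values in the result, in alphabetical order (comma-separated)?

n12, n13, n19, n28, n37

Base: id=2 (n28) at lev 0.
Iteration 1: rows with parent in {2} -> n13 (id 4, lev 1), n19 (id 6, lev 1).
Iteration 2: rows with parent in {4,6} -> n12 (id 7, lev 2), n37 (id 12, lev 2).
Iteration 3: no rows with parent in {7,12}; recursion stops.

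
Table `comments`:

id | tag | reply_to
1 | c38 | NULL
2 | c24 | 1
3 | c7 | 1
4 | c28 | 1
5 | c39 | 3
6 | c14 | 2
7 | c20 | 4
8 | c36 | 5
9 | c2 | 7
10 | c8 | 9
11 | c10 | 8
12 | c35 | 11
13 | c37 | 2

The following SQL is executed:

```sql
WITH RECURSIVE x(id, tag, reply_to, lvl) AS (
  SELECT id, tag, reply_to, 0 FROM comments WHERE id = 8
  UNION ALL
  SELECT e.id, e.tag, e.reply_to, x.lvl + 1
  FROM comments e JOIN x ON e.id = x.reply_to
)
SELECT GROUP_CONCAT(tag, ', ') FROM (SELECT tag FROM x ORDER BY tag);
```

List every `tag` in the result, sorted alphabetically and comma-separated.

c36, c38, c39, c7

Base: id=8 (c36), reply_to=5, lvl 0.
Iteration 1: join on id=5 -> c39 (id 5, reply_to=3, lvl 1).
Iteration 2: join on id=3 -> c7 (id 3, reply_to=1, lvl 2).
Iteration 3: join on id=1 -> c38 (id 1, reply_to=NULL, lvl 3).
Iteration 4: reply_to is NULL; no match; recursion stops.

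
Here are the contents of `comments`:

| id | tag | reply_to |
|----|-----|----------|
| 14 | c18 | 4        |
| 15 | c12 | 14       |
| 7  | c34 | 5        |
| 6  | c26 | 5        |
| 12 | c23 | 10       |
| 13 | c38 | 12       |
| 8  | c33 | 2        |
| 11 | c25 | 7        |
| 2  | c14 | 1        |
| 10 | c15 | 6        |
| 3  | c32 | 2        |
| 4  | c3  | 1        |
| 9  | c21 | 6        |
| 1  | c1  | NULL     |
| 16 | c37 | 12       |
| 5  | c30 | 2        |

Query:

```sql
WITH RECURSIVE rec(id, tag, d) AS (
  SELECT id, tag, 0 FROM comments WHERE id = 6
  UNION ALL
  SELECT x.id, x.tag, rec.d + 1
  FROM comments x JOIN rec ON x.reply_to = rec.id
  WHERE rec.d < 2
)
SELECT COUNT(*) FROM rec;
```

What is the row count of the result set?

4

Base: id=6 (c26) at d 0.
Iteration 1: rows with reply_to in {6} -> c21 (id 9, d 1), c15 (id 10, d 1).
Iteration 2: rows with reply_to in {9,10} -> c23 (id 12, d 2).
Iteration 3: d < 2 fails for all current rows; recursion stops.
Total rows emitted: 4.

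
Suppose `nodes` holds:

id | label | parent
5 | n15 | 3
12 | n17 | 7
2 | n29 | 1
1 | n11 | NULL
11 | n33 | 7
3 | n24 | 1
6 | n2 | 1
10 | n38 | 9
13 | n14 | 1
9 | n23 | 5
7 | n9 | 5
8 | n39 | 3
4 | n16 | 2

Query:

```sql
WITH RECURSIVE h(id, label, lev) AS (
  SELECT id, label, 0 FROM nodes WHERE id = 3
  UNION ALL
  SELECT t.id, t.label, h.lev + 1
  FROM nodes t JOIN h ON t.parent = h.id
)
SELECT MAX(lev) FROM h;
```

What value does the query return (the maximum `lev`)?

3

Base: id=3 (n24) at lev 0.
Iteration 1: rows with parent in {3} -> n15 (id 5, lev 1), n39 (id 8, lev 1).
Iteration 2: rows with parent in {5,8} -> n9 (id 7, lev 2), n23 (id 9, lev 2).
Iteration 3: rows with parent in {7,9} -> n38 (id 10, lev 3), n33 (id 11, lev 3), n17 (id 12, lev 3).
Iteration 4: no rows with parent in {10,11,12}; recursion stops.
lev values: 0, 1, 1, 2, 2, 3, 3, 3; the maximum is 3.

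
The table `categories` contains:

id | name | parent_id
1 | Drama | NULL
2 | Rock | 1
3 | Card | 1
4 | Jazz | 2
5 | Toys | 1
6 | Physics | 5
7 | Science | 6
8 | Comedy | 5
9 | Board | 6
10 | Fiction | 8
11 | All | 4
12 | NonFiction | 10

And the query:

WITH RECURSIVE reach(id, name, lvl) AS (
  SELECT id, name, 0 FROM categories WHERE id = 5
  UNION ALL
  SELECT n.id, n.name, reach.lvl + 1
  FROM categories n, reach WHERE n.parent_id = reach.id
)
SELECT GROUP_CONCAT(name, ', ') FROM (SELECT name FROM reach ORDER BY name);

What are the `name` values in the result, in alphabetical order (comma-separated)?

Base: id=5 (Toys) at lvl 0.
Iteration 1: rows with parent_id in {5} -> Physics (id 6, lvl 1), Comedy (id 8, lvl 1).
Iteration 2: rows with parent_id in {6,8} -> Science (id 7, lvl 2), Board (id 9, lvl 2), Fiction (id 10, lvl 2).
Iteration 3: rows with parent_id in {7,9,10} -> NonFiction (id 12, lvl 3).
Iteration 4: no rows with parent_id in {12}; recursion stops.

Board, Comedy, Fiction, NonFiction, Physics, Science, Toys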